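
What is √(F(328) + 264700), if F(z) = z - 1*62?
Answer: √264966 ≈ 514.75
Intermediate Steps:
F(z) = -62 + z (F(z) = z - 62 = -62 + z)
√(F(328) + 264700) = √((-62 + 328) + 264700) = √(266 + 264700) = √264966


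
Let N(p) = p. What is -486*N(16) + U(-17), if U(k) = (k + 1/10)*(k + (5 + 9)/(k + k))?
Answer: -635948/85 ≈ -7481.7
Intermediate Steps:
U(k) = (⅒ + k)*(k + 7/k) (U(k) = (k + ⅒)*(k + 14/((2*k))) = (⅒ + k)*(k + 14*(1/(2*k))) = (⅒ + k)*(k + 7/k))
-486*N(16) + U(-17) = -486*16 + (7 + (-17)² + (⅒)*(-17) + (7/10)/(-17)) = -7776 + (7 + 289 - 17/10 + (7/10)*(-1/17)) = -7776 + (7 + 289 - 17/10 - 7/170) = -7776 + 25012/85 = -635948/85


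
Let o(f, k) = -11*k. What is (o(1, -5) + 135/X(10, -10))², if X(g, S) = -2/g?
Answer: 384400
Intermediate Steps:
(o(1, -5) + 135/X(10, -10))² = (-11*(-5) + 135/((-2/10)))² = (55 + 135/((-2*⅒)))² = (55 + 135/(-⅕))² = (55 + 135*(-5))² = (55 - 675)² = (-620)² = 384400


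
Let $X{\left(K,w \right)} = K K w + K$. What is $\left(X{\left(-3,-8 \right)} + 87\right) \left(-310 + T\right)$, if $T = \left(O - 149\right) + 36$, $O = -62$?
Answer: $-5820$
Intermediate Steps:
$X{\left(K,w \right)} = K + w K^{2}$ ($X{\left(K,w \right)} = K^{2} w + K = w K^{2} + K = K + w K^{2}$)
$T = -175$ ($T = \left(-62 - 149\right) + 36 = -211 + 36 = -175$)
$\left(X{\left(-3,-8 \right)} + 87\right) \left(-310 + T\right) = \left(- 3 \left(1 - -24\right) + 87\right) \left(-310 - 175\right) = \left(- 3 \left(1 + 24\right) + 87\right) \left(-485\right) = \left(\left(-3\right) 25 + 87\right) \left(-485\right) = \left(-75 + 87\right) \left(-485\right) = 12 \left(-485\right) = -5820$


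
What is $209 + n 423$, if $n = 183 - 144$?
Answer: $16706$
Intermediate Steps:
$n = 39$
$209 + n 423 = 209 + 39 \cdot 423 = 209 + 16497 = 16706$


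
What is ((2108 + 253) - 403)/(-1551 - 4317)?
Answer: -979/2934 ≈ -0.33367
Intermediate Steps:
((2108 + 253) - 403)/(-1551 - 4317) = (2361 - 403)/(-5868) = 1958*(-1/5868) = -979/2934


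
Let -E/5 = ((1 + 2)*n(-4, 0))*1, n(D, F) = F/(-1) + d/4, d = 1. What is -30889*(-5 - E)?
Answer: 154445/4 ≈ 38611.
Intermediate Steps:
n(D, F) = 1/4 - F (n(D, F) = F/(-1) + 1/4 = F*(-1) + 1*(1/4) = -F + 1/4 = 1/4 - F)
E = -15/4 (E = -5*(1 + 2)*(1/4 - 1*0) = -5*3*(1/4 + 0) = -5*3*(1/4) = -15/4 ≈ -3.7500)
-30889*(-5 - E) = -30889*(-5 - 1*(-15/4)) = -30889*(-5 + 15/4) = -30889*(-5/4) = 154445/4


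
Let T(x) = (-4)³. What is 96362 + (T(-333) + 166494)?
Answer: 262792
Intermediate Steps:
T(x) = -64
96362 + (T(-333) + 166494) = 96362 + (-64 + 166494) = 96362 + 166430 = 262792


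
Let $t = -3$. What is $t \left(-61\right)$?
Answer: $183$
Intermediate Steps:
$t \left(-61\right) = \left(-3\right) \left(-61\right) = 183$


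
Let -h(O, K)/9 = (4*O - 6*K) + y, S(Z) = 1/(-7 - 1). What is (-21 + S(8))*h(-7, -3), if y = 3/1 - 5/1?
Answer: -4563/2 ≈ -2281.5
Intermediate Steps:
y = -2 (y = 3*1 - 5*1 = 3 - 5 = -2)
S(Z) = -1/8 (S(Z) = 1/(-8) = -1/8)
h(O, K) = 18 - 36*O + 54*K (h(O, K) = -9*((4*O - 6*K) - 2) = -9*((-6*K + 4*O) - 2) = -9*(-2 - 6*K + 4*O) = 18 - 36*O + 54*K)
(-21 + S(8))*h(-7, -3) = (-21 - 1/8)*(18 - 36*(-7) + 54*(-3)) = -169*(18 + 252 - 162)/8 = -169/8*108 = -4563/2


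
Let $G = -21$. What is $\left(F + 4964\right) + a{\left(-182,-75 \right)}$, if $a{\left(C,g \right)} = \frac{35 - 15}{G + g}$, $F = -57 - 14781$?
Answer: $- \frac{236981}{24} \approx -9874.2$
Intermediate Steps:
$F = -14838$
$a{\left(C,g \right)} = \frac{20}{-21 + g}$ ($a{\left(C,g \right)} = \frac{35 - 15}{-21 + g} = \frac{20}{-21 + g}$)
$\left(F + 4964\right) + a{\left(-182,-75 \right)} = \left(-14838 + 4964\right) + \frac{20}{-21 - 75} = -9874 + \frac{20}{-96} = -9874 + 20 \left(- \frac{1}{96}\right) = -9874 - \frac{5}{24} = - \frac{236981}{24}$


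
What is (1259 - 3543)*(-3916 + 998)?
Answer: 6664712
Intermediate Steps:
(1259 - 3543)*(-3916 + 998) = -2284*(-2918) = 6664712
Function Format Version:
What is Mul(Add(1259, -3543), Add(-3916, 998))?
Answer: 6664712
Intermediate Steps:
Mul(Add(1259, -3543), Add(-3916, 998)) = Mul(-2284, -2918) = 6664712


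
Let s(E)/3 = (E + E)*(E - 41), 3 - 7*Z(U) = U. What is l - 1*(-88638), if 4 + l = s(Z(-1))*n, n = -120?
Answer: 5158106/49 ≈ 1.0527e+5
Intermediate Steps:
Z(U) = 3/7 - U/7
s(E) = 6*E*(-41 + E) (s(E) = 3*((E + E)*(E - 41)) = 3*((2*E)*(-41 + E)) = 3*(2*E*(-41 + E)) = 6*E*(-41 + E))
l = 814844/49 (l = -4 + (6*(3/7 - 1/7*(-1))*(-41 + (3/7 - 1/7*(-1))))*(-120) = -4 + (6*(3/7 + 1/7)*(-41 + (3/7 + 1/7)))*(-120) = -4 + (6*(4/7)*(-41 + 4/7))*(-120) = -4 + (6*(4/7)*(-283/7))*(-120) = -4 - 6792/49*(-120) = -4 + 815040/49 = 814844/49 ≈ 16629.)
l - 1*(-88638) = 814844/49 - 1*(-88638) = 814844/49 + 88638 = 5158106/49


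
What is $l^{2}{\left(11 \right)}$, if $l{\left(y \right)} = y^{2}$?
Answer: $14641$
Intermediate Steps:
$l^{2}{\left(11 \right)} = \left(11^{2}\right)^{2} = 121^{2} = 14641$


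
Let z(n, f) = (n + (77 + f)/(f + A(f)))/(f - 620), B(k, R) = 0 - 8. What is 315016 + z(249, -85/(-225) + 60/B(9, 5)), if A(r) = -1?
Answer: 12997031183236/41258371 ≈ 3.1502e+5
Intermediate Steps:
B(k, R) = -8
z(n, f) = (n + (77 + f)/(-1 + f))/(-620 + f) (z(n, f) = (n + (77 + f)/(f - 1))/(f - 620) = (n + (77 + f)/(-1 + f))/(-620 + f))
315016 + z(249, -85/(-225) + 60/B(9, 5)) = 315016 + (77 + (-85/(-225) + 60/(-8)) - 1*249 + (-85/(-225) + 60/(-8))*249)/(620 + (-85/(-225) + 60/(-8))² - 621*(-85/(-225) + 60/(-8))) = 315016 + (77 + (-85*(-1/225) + 60*(-⅛)) - 249 + (-85*(-1/225) + 60*(-⅛))*249)/(620 + (-85*(-1/225) + 60*(-⅛))² - 621*(-85*(-1/225) + 60*(-⅛))) = 315016 + (77 + (17/45 - 15/2) - 249 + (17/45 - 15/2)*249)/(620 + (17/45 - 15/2)² - 621*(17/45 - 15/2)) = 315016 + (77 - 641/90 - 249 - 641/90*249)/(620 + (-641/90)² - 621*(-641/90)) = 315016 + (77 - 641/90 - 249 - 53203/30)/(620 + 410881/8100 + 44229/10) = 315016 - 17573/9/(41258371/8100) = 315016 + (8100/41258371)*(-17573/9) = 315016 - 15815700/41258371 = 12997031183236/41258371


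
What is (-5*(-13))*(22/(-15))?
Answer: -286/3 ≈ -95.333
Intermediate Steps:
(-5*(-13))*(22/(-15)) = 65*(22*(-1/15)) = 65*(-22/15) = -286/3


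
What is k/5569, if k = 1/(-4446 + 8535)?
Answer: 1/22771641 ≈ 4.3914e-8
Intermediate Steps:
k = 1/4089 ≈ 0.00024456
k/5569 = (1/4089)/5569 = (1/4089)*(1/5569) = 1/22771641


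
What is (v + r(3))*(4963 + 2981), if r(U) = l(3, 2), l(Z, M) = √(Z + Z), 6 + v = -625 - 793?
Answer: -11312256 + 7944*√6 ≈ -1.1293e+7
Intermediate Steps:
v = -1424 (v = -6 + (-625 - 793) = -6 - 1418 = -1424)
l(Z, M) = √2*√Z (l(Z, M) = √(2*Z) = √2*√Z)
r(U) = √6 (r(U) = √2*√3 = √6)
(v + r(3))*(4963 + 2981) = (-1424 + √6)*(4963 + 2981) = (-1424 + √6)*7944 = -11312256 + 7944*√6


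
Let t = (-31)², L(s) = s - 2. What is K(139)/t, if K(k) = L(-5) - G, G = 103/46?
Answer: -425/44206 ≈ -0.0096141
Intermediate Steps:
L(s) = -2 + s
G = 103/46 (G = 103*(1/46) = 103/46 ≈ 2.2391)
t = 961
K(k) = -425/46 (K(k) = (-2 - 5) - 1*103/46 = -7 - 103/46 = -425/46)
K(139)/t = -425/46/961 = -425/46*1/961 = -425/44206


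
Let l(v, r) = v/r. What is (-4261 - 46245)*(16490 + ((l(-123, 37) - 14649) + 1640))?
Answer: -6498809044/37 ≈ -1.7564e+8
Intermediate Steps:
(-4261 - 46245)*(16490 + ((l(-123, 37) - 14649) + 1640)) = (-4261 - 46245)*(16490 + ((-123/37 - 14649) + 1640)) = -50506*(16490 + ((-123*1/37 - 14649) + 1640)) = -50506*(16490 + ((-123/37 - 14649) + 1640)) = -50506*(16490 + (-542136/37 + 1640)) = -50506*(16490 - 481456/37) = -50506*128674/37 = -6498809044/37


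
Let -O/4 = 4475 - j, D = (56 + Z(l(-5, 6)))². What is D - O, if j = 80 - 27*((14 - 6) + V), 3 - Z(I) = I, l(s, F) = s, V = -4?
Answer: 22108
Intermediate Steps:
Z(I) = 3 - I
j = -28 (j = 80 - 27*((14 - 6) - 4) = 80 - 27*(8 - 4) = 80 - 27*4 = 80 - 108 = -28)
D = 4096 (D = (56 + (3 - 1*(-5)))² = (56 + (3 + 5))² = (56 + 8)² = 64² = 4096)
O = -18012 (O = -4*(4475 - 1*(-28)) = -4*(4475 + 28) = -4*4503 = -18012)
D - O = 4096 - 1*(-18012) = 4096 + 18012 = 22108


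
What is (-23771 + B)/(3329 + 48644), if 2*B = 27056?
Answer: -10243/51973 ≈ -0.19708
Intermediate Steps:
B = 13528 (B = (½)*27056 = 13528)
(-23771 + B)/(3329 + 48644) = (-23771 + 13528)/(3329 + 48644) = -10243/51973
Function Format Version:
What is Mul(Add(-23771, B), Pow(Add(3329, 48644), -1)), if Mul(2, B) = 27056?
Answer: Rational(-10243, 51973) ≈ -0.19708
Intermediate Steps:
B = 13528 (B = Mul(Rational(1, 2), 27056) = 13528)
Mul(Add(-23771, B), Pow(Add(3329, 48644), -1)) = Mul(Add(-23771, 13528), Pow(Add(3329, 48644), -1)) = Mul(-10243, Pow(51973, -1)) = Mul(-10243, Rational(1, 51973)) = Rational(-10243, 51973)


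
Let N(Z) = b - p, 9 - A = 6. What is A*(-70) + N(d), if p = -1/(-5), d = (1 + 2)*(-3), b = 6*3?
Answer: -961/5 ≈ -192.20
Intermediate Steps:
A = 3 (A = 9 - 1*6 = 9 - 6 = 3)
b = 18
d = -9 (d = 3*(-3) = -9)
p = 1/5 (p = -1*(-1/5) = 1/5 ≈ 0.20000)
N(Z) = 89/5 (N(Z) = 18 - 1*1/5 = 18 - 1/5 = 89/5)
A*(-70) + N(d) = 3*(-70) + 89/5 = -210 + 89/5 = -961/5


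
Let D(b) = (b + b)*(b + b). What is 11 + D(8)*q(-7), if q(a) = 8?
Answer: 2059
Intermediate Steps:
D(b) = 4*b**2 (D(b) = (2*b)*(2*b) = 4*b**2)
11 + D(8)*q(-7) = 11 + (4*8**2)*8 = 11 + (4*64)*8 = 11 + 256*8 = 11 + 2048 = 2059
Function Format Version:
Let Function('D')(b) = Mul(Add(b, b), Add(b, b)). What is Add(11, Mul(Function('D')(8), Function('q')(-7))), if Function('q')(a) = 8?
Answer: 2059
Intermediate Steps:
Function('D')(b) = Mul(4, Pow(b, 2)) (Function('D')(b) = Mul(Mul(2, b), Mul(2, b)) = Mul(4, Pow(b, 2)))
Add(11, Mul(Function('D')(8), Function('q')(-7))) = Add(11, Mul(Mul(4, Pow(8, 2)), 8)) = Add(11, Mul(Mul(4, 64), 8)) = Add(11, Mul(256, 8)) = Add(11, 2048) = 2059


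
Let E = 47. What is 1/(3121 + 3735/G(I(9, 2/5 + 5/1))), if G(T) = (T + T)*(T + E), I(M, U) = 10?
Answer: 76/237445 ≈ 0.00032007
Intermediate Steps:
G(T) = 2*T*(47 + T) (G(T) = (T + T)*(T + 47) = (2*T)*(47 + T) = 2*T*(47 + T))
1/(3121 + 3735/G(I(9, 2/5 + 5/1))) = 1/(3121 + 3735/((2*10*(47 + 10)))) = 1/(3121 + 3735/((2*10*57))) = 1/(3121 + 3735/1140) = 1/(3121 + 3735*(1/1140)) = 1/(3121 + 249/76) = 1/(237445/76) = 76/237445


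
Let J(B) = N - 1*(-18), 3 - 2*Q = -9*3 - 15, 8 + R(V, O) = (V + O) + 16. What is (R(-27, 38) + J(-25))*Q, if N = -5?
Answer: 720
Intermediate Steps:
R(V, O) = 8 + O + V (R(V, O) = -8 + ((V + O) + 16) = -8 + ((O + V) + 16) = -8 + (16 + O + V) = 8 + O + V)
Q = 45/2 (Q = 3/2 - (-9*3 - 15)/2 = 3/2 - (-27 - 15)/2 = 3/2 - ½*(-42) = 3/2 + 21 = 45/2 ≈ 22.500)
J(B) = 13 (J(B) = -5 - 1*(-18) = -5 + 18 = 13)
(R(-27, 38) + J(-25))*Q = ((8 + 38 - 27) + 13)*(45/2) = (19 + 13)*(45/2) = 32*(45/2) = 720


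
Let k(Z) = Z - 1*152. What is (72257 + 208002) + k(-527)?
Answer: 279580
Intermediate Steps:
k(Z) = -152 + Z (k(Z) = Z - 152 = -152 + Z)
(72257 + 208002) + k(-527) = (72257 + 208002) + (-152 - 527) = 280259 - 679 = 279580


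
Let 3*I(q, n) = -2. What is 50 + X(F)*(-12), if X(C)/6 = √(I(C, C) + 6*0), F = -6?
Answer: 50 - 24*I*√6 ≈ 50.0 - 58.788*I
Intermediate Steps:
I(q, n) = -⅔ (I(q, n) = (⅓)*(-2) = -⅔)
X(C) = 2*I*√6 (X(C) = 6*√(-⅔ + 6*0) = 6*√(-⅔ + 0) = 6*√(-⅔) = 6*(I*√6/3) = 2*I*√6)
50 + X(F)*(-12) = 50 + (2*I*√6)*(-12) = 50 - 24*I*√6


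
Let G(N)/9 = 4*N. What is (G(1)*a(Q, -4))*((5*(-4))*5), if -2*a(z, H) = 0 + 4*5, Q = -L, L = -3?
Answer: 36000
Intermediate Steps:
Q = 3 (Q = -1*(-3) = 3)
a(z, H) = -10 (a(z, H) = -(0 + 4*5)/2 = -(0 + 20)/2 = -1/2*20 = -10)
G(N) = 36*N (G(N) = 9*(4*N) = 36*N)
(G(1)*a(Q, -4))*((5*(-4))*5) = ((36*1)*(-10))*((5*(-4))*5) = (36*(-10))*(-20*5) = -360*(-100) = 36000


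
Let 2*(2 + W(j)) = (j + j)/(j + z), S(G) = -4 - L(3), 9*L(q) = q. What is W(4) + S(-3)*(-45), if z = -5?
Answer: 189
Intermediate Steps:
L(q) = q/9
S(G) = -13/3 (S(G) = -4 - 3/9 = -4 - 1*⅓ = -4 - ⅓ = -13/3)
W(j) = -2 + j/(-5 + j) (W(j) = -2 + ((j + j)/(j - 5))/2 = -2 + ((2*j)/(-5 + j))/2 = -2 + (2*j/(-5 + j))/2 = -2 + j/(-5 + j))
W(4) + S(-3)*(-45) = (10 - 1*4)/(-5 + 4) - 13/3*(-45) = (10 - 4)/(-1) + 195 = -1*6 + 195 = -6 + 195 = 189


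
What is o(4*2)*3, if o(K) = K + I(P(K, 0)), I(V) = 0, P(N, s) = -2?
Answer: 24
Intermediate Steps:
o(K) = K (o(K) = K + 0 = K)
o(4*2)*3 = (4*2)*3 = 8*3 = 24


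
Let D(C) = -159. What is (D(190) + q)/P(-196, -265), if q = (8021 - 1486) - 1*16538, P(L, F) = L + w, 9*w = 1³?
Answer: 91458/1763 ≈ 51.876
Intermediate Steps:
w = ⅑ (w = (⅑)*1³ = (⅑)*1 = ⅑ ≈ 0.11111)
P(L, F) = ⅑ + L (P(L, F) = L + ⅑ = ⅑ + L)
q = -10003 (q = 6535 - 16538 = -10003)
(D(190) + q)/P(-196, -265) = (-159 - 10003)/(⅑ - 196) = -10162/(-1763/9) = -10162*(-9/1763) = 91458/1763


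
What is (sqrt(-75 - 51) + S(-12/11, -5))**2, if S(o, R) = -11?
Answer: (11 - 3*I*sqrt(14))**2 ≈ -5.0 - 246.95*I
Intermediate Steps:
(sqrt(-75 - 51) + S(-12/11, -5))**2 = (sqrt(-75 - 51) - 11)**2 = (sqrt(-126) - 11)**2 = (3*I*sqrt(14) - 11)**2 = (-11 + 3*I*sqrt(14))**2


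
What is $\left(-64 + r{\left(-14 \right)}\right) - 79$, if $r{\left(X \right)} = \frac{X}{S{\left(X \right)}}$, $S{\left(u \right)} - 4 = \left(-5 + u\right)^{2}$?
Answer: $- \frac{52209}{365} \approx -143.04$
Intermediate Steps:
$S{\left(u \right)} = 4 + \left(-5 + u\right)^{2}$
$r{\left(X \right)} = \frac{X}{4 + \left(-5 + X\right)^{2}}$
$\left(-64 + r{\left(-14 \right)}\right) - 79 = \left(-64 - \frac{14}{4 + \left(-5 - 14\right)^{2}}\right) - 79 = \left(-64 - \frac{14}{4 + \left(-19\right)^{2}}\right) - 79 = \left(-64 - \frac{14}{4 + 361}\right) - 79 = \left(-64 - \frac{14}{365}\right) - 79 = - \frac{23374}{365} - 79 = - \frac{52209}{365}$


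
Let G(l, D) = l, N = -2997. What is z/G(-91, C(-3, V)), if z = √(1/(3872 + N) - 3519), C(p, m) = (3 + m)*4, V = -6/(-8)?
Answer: -2*I*√26942335/15925 ≈ -0.65188*I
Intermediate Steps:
V = ¾ (V = -6*(-⅛) = ¾ ≈ 0.75000)
C(p, m) = 12 + 4*m
z = 2*I*√26942335/175 (z = √(1/(3872 - 2997) - 3519) = √(1/875 - 3519) = √(-3079124/875) = 2*I*√26942335/175 ≈ 59.321*I)
z/G(-91, C(-3, V)) = (2*I*√26942335/175)/(-91) = (2*I*√26942335/175)*(-1/91) = -2*I*√26942335/15925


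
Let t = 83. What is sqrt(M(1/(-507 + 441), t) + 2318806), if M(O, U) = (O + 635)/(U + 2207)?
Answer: 7*sqrt(270250951563285)/75570 ≈ 1522.8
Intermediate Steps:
M(O, U) = (635 + O)/(2207 + U)
sqrt(M(1/(-507 + 441), t) + 2318806) = sqrt((635 + 1/(-507 + 441))/(2207 + 83) + 2318806) = sqrt((635 + 1/(-66))/2290 + 2318806) = sqrt((635 - 1/66)/2290 + 2318806) = sqrt((1/2290)*(41909/66) + 2318806) = sqrt(41909/151140 + 2318806) = sqrt(350464380749/151140) = 7*sqrt(270250951563285)/75570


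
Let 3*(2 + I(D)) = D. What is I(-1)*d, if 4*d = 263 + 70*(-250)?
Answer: 120659/12 ≈ 10055.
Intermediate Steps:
I(D) = -2 + D/3
d = -17237/4 (d = (263 + 70*(-250))/4 = (263 - 17500)/4 = (¼)*(-17237) = -17237/4 ≈ -4309.3)
I(-1)*d = (-2 + (⅓)*(-1))*(-17237/4) = (-2 - ⅓)*(-17237/4) = -7/3*(-17237/4) = 120659/12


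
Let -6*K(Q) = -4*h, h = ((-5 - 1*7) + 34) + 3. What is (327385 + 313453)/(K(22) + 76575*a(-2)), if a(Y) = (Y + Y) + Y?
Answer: -87387/62650 ≈ -1.3948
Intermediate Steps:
h = 25 (h = ((-5 - 7) + 34) + 3 = (-12 + 34) + 3 = 22 + 3 = 25)
a(Y) = 3*Y (a(Y) = 2*Y + Y = 3*Y)
K(Q) = 50/3 (K(Q) = -(-2)*25/3 = -⅙*(-100) = 50/3)
(327385 + 313453)/(K(22) + 76575*a(-2)) = (327385 + 313453)/(50/3 + 76575*(3*(-2))) = 640838/(50/3 + 76575*(-6)) = 640838/(50/3 - 459450) = 640838/(-1378300/3) = 640838*(-3/1378300) = -87387/62650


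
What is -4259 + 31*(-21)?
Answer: -4910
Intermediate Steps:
-4259 + 31*(-21) = -4259 - 651 = -4910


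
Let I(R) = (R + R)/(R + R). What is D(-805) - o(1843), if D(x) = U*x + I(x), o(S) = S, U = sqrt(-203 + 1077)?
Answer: -1842 - 805*sqrt(874) ≈ -25641.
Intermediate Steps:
I(R) = 1 (I(R) = (2*R)/((2*R)) = (2*R)*(1/(2*R)) = 1)
U = sqrt(874) ≈ 29.563
D(x) = 1 + x*sqrt(874) (D(x) = sqrt(874)*x + 1 = x*sqrt(874) + 1 = 1 + x*sqrt(874))
D(-805) - o(1843) = (1 - 805*sqrt(874)) - 1*1843 = (1 - 805*sqrt(874)) - 1843 = -1842 - 805*sqrt(874)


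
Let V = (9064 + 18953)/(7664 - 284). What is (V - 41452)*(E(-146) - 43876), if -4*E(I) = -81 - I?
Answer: 5967156127863/3280 ≈ 1.8193e+9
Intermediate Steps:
V = 3113/820 (V = 28017/7380 = 28017*(1/7380) = 3113/820 ≈ 3.7963)
E(I) = 81/4 + I/4 (E(I) = -(-81 - I)/4 = 81/4 + I/4)
(V - 41452)*(E(-146) - 43876) = (3113/820 - 41452)*((81/4 + (¼)*(-146)) - 43876) = -33987527*((81/4 - 73/2) - 43876)/820 = -33987527*(-65/4 - 43876)/820 = -33987527/820*(-175569/4) = 5967156127863/3280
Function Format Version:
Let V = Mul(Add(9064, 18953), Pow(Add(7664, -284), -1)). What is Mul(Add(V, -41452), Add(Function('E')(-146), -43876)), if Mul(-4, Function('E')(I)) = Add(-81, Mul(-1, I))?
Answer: Rational(5967156127863, 3280) ≈ 1.8193e+9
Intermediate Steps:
V = Rational(3113, 820) (V = Mul(28017, Pow(7380, -1)) = Mul(28017, Rational(1, 7380)) = Rational(3113, 820) ≈ 3.7963)
Function('E')(I) = Add(Rational(81, 4), Mul(Rational(1, 4), I)) (Function('E')(I) = Mul(Rational(-1, 4), Add(-81, Mul(-1, I))) = Add(Rational(81, 4), Mul(Rational(1, 4), I)))
Mul(Add(V, -41452), Add(Function('E')(-146), -43876)) = Mul(Add(Rational(3113, 820), -41452), Add(Add(Rational(81, 4), Mul(Rational(1, 4), -146)), -43876)) = Mul(Rational(-33987527, 820), Add(Add(Rational(81, 4), Rational(-73, 2)), -43876)) = Mul(Rational(-33987527, 820), Add(Rational(-65, 4), -43876)) = Mul(Rational(-33987527, 820), Rational(-175569, 4)) = Rational(5967156127863, 3280)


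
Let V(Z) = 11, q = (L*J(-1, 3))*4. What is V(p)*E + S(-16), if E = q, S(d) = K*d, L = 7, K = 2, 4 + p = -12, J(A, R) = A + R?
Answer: 584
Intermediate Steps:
p = -16 (p = -4 - 12 = -16)
S(d) = 2*d
q = 56 (q = (7*(-1 + 3))*4 = (7*2)*4 = 14*4 = 56)
E = 56
V(p)*E + S(-16) = 11*56 + 2*(-16) = 616 - 32 = 584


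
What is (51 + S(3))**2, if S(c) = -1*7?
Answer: 1936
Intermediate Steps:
S(c) = -7
(51 + S(3))**2 = (51 - 7)**2 = 44**2 = 1936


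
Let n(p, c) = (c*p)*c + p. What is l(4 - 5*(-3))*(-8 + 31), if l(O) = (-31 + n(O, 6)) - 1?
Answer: 15433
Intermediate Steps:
n(p, c) = p + p*c**2 (n(p, c) = p*c**2 + p = p + p*c**2)
l(O) = -32 + 37*O (l(O) = (-31 + O*(1 + 6**2)) - 1 = (-31 + O*(1 + 36)) - 1 = (-31 + O*37) - 1 = (-31 + 37*O) - 1 = -32 + 37*O)
l(4 - 5*(-3))*(-8 + 31) = (-32 + 37*(4 - 5*(-3)))*(-8 + 31) = (-32 + 37*(4 + 15))*23 = (-32 + 37*19)*23 = (-32 + 703)*23 = 671*23 = 15433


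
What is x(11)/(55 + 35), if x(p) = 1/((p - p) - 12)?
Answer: -1/1080 ≈ -0.00092593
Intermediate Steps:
x(p) = -1/12 (x(p) = 1/(0 - 12) = 1/(-12) = -1/12)
x(11)/(55 + 35) = -1/12/(55 + 35) = -1/12/90 = (1/90)*(-1/12) = -1/1080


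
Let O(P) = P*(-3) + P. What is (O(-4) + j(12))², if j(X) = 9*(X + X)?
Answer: 50176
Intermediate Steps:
O(P) = -2*P (O(P) = -3*P + P = -2*P)
j(X) = 18*X (j(X) = 9*(2*X) = 18*X)
(O(-4) + j(12))² = (-2*(-4) + 18*12)² = (8 + 216)² = 224² = 50176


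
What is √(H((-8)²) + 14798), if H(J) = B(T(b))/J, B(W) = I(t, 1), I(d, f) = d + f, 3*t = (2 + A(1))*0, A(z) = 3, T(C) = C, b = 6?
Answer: √947073/8 ≈ 121.65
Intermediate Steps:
t = 0 (t = ((2 + 3)*0)/3 = (5*0)/3 = (⅓)*0 = 0)
B(W) = 1 (B(W) = 0 + 1 = 1)
H(J) = 1/J
√(H((-8)²) + 14798) = √(1/((-8)²) + 14798) = √(1/64 + 14798) = √(947073/64) = √947073/8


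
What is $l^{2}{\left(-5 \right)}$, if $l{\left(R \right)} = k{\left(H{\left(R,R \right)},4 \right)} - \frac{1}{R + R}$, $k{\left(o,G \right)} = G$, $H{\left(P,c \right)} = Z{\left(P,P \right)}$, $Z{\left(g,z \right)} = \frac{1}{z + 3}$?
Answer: $\frac{1681}{100} \approx 16.81$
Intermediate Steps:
$Z{\left(g,z \right)} = \frac{1}{3 + z}$
$H{\left(P,c \right)} = \frac{1}{3 + P}$
$l{\left(R \right)} = 4 - \frac{1}{2 R}$ ($l{\left(R \right)} = 4 - \frac{1}{R + R} = 4 - \frac{1}{2 R}$)
$l^{2}{\left(-5 \right)} = \left(4 - \frac{1}{2 \left(-5\right)}\right)^{2} = \left(4 - - \frac{1}{10}\right)^{2} = \left(4 + \frac{1}{10}\right)^{2} = \left(\frac{41}{10}\right)^{2} = \frac{1681}{100}$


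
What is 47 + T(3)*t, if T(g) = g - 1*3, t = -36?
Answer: 47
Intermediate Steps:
T(g) = -3 + g (T(g) = g - 3 = -3 + g)
47 + T(3)*t = 47 + (-3 + 3)*(-36) = 47 + 0*(-36) = 47 + 0 = 47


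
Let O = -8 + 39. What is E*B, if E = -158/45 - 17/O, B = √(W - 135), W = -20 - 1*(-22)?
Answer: -5663*I*√133/1395 ≈ -46.816*I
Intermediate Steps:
W = 2 (W = -20 + 22 = 2)
O = 31
B = I*√133 (B = √(2 - 135) = √(-133) = I*√133 ≈ 11.533*I)
E = -5663/1395 (E = -158/45 - 17/31 = -5663/1395 ≈ -4.0595)
E*B = -5663*I*√133/1395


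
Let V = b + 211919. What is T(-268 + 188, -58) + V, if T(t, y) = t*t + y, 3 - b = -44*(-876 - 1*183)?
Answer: 171668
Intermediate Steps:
b = -46593 (b = 3 - (-44)*(-876 - 1*183) = 3 - (-44)*(-876 - 183) = 3 - (-44)*(-1059) = 3 - 1*46596 = 3 - 46596 = -46593)
T(t, y) = y + t**2 (T(t, y) = t**2 + y = y + t**2)
V = 165326 (V = -46593 + 211919 = 165326)
T(-268 + 188, -58) + V = (-58 + (-268 + 188)**2) + 165326 = (-58 + (-80)**2) + 165326 = (-58 + 6400) + 165326 = 6342 + 165326 = 171668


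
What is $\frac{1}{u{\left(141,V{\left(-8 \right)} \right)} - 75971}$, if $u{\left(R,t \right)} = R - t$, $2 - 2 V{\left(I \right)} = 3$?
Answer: $- \frac{2}{151659} \approx -1.3187 \cdot 10^{-5}$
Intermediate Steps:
$V{\left(I \right)} = - \frac{1}{2}$ ($V{\left(I \right)} = 1 - \frac{3}{2} = - \frac{1}{2}$)
$\frac{1}{u{\left(141,V{\left(-8 \right)} \right)} - 75971} = \frac{1}{\left(141 - - \frac{1}{2}\right) - 75971} = \frac{1}{\left(141 + \frac{1}{2}\right) - 75971} = \frac{1}{\frac{283}{2} - 75971} = \frac{1}{- \frac{151659}{2}} = - \frac{2}{151659}$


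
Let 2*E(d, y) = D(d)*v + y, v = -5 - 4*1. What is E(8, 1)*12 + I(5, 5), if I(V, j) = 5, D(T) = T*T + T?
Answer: -3877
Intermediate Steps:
D(T) = T + T² (D(T) = T² + T = T + T²)
v = -9 (v = -5 - 4 = -9)
E(d, y) = y/2 - 9*d*(1 + d)/2 (E(d, y) = ((d*(1 + d))*(-9) + y)/2 = (-9*d*(1 + d) + y)/2 = (y - 9*d*(1 + d))/2 = y/2 - 9*d*(1 + d)/2)
E(8, 1)*12 + I(5, 5) = ((½)*1 - 9/2*8*(1 + 8))*12 + 5 = (½ - 9/2*8*9)*12 + 5 = (½ - 324)*12 + 5 = -647/2*12 + 5 = -3882 + 5 = -3877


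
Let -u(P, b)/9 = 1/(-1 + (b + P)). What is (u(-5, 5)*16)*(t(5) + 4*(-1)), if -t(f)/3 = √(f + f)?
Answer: -576 - 432*√10 ≈ -1942.1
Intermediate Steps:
u(P, b) = -9/(-1 + P + b) (u(P, b) = -9/(-1 + (b + P)) = -9/(-1 + (P + b)) = -9/(-1 + P + b))
t(f) = -3*√2*√f (t(f) = -3*√(f + f) = -3*√2*√f)
(u(-5, 5)*16)*(t(5) + 4*(-1)) = (-9/(-1 - 5 + 5)*16)*(-3*√2*√5 + 4*(-1)) = (-9/(-1)*16)*(-3*√10 - 4) = (-9*(-1)*16)*(-4 - 3*√10) = (9*16)*(-4 - 3*√10) = 144*(-4 - 3*√10) = -576 - 432*√10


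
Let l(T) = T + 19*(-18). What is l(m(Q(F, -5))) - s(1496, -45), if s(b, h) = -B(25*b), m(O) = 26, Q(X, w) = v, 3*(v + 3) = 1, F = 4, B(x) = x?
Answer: 37084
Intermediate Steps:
v = -8/3 (v = -3 + (⅓)*1 = -3 + ⅓ = -8/3 ≈ -2.6667)
Q(X, w) = -8/3
s(b, h) = -25*b
l(T) = -342 + T (l(T) = T - 342 = -342 + T)
l(m(Q(F, -5))) - s(1496, -45) = (-342 + 26) - (-25)*1496 = -316 - 1*(-37400) = -316 + 37400 = 37084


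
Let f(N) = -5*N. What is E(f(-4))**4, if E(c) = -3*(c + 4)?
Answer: 26873856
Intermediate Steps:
E(c) = -12 - 3*c (E(c) = -3*(4 + c) = -12 - 3*c)
E(f(-4))**4 = (-12 - (-15)*(-4))**4 = (-12 - 3*20)**4 = (-12 - 60)**4 = (-72)**4 = 26873856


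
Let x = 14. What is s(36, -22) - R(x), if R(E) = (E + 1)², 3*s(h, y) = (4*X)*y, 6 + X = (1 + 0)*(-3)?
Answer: 39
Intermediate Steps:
X = -9 (X = -6 + (1 + 0)*(-3) = -6 + 1*(-3) = -6 - 3 = -9)
s(h, y) = -12*y (s(h, y) = ((4*(-9))*y)/3 = (-36*y)/3 = -12*y)
R(E) = (1 + E)²
s(36, -22) - R(x) = -12*(-22) - (1 + 14)² = 264 - 1*15² = 264 - 1*225 = 264 - 225 = 39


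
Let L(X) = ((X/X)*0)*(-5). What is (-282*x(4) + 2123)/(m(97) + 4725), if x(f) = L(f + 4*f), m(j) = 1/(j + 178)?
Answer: 583825/1299376 ≈ 0.44931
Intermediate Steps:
m(j) = 1/(178 + j)
L(X) = 0 (L(X) = (1*0)*(-5) = 0*(-5) = 0)
x(f) = 0
(-282*x(4) + 2123)/(m(97) + 4725) = (-282*0 + 2123)/(1/(178 + 97) + 4725) = (0 + 2123)/(1/275 + 4725) = 2123/(1/275 + 4725) = 2123/(1299376/275) = 2123*(275/1299376) = 583825/1299376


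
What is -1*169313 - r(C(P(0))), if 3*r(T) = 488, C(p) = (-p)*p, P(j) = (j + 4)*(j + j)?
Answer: -508427/3 ≈ -1.6948e+5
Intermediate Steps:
P(j) = 2*j*(4 + j) (P(j) = (4 + j)*(2*j) = 2*j*(4 + j))
C(p) = -p²
r(T) = 488/3 (r(T) = (⅓)*488 = 488/3)
-1*169313 - r(C(P(0))) = -1*169313 - 1*488/3 = -169313 - 488/3 = -508427/3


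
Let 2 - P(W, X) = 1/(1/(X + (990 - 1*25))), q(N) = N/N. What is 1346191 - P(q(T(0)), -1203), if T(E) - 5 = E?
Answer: 1345951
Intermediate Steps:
T(E) = 5 + E
q(N) = 1
P(W, X) = -963 - X (P(W, X) = 2 - 1/(1/(X + (990 - 1*25))) = 2 - 1/(1/(X + (990 - 25))) = 2 - 1/(1/(X + 965)) = 2 - 1/(1/(965 + X)) = 2 - (965 + X) = 2 + (-965 - X) = -963 - X)
1346191 - P(q(T(0)), -1203) = 1346191 - (-963 - 1*(-1203)) = 1346191 - (-963 + 1203) = 1346191 - 1*240 = 1346191 - 240 = 1345951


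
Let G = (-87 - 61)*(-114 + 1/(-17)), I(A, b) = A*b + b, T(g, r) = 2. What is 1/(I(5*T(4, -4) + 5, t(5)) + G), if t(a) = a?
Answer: 17/288332 ≈ 5.8960e-5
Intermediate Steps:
I(A, b) = b + A*b
G = 286972/17 (G = -148*(-114 - 1/17) = -148*(-1939/17) = 286972/17 ≈ 16881.)
1/(I(5*T(4, -4) + 5, t(5)) + G) = 1/(5*(1 + (5*2 + 5)) + 286972/17) = 1/(5*(1 + (10 + 5)) + 286972/17) = 1/(5*(1 + 15) + 286972/17) = 1/(5*16 + 286972/17) = 1/(80 + 286972/17) = 1/(288332/17) = 17/288332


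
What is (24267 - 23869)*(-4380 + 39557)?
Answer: 14000446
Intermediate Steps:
(24267 - 23869)*(-4380 + 39557) = 398*35177 = 14000446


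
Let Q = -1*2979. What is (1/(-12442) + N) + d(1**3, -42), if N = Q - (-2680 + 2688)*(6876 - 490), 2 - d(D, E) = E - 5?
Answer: -672091957/12442 ≈ -54018.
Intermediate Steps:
d(D, E) = 7 - E (d(D, E) = 2 - (E - 5) = 2 - (-5 + E) = 2 + (5 - E) = 7 - E)
Q = -2979
N = -54067 (N = -2979 - (-2680 + 2688)*(6876 - 490) = -2979 - 8*6386 = -2979 - 1*51088 = -2979 - 51088 = -54067)
(1/(-12442) + N) + d(1**3, -42) = (1/(-12442) - 54067) + (7 - 1*(-42)) = (-1/12442 - 54067) + (7 + 42) = -672701615/12442 + 49 = -672091957/12442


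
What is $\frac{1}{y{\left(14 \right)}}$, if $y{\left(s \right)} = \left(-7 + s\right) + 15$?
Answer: $\frac{1}{22} \approx 0.045455$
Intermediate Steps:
$y{\left(s \right)} = 8 + s$
$\frac{1}{y{\left(14 \right)}} = \frac{1}{8 + 14} = \frac{1}{22}$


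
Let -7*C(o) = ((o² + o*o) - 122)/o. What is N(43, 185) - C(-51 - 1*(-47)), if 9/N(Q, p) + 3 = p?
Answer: 297/91 ≈ 3.2637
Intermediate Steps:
N(Q, p) = 9/(-3 + p)
C(o) = -(-122 + 2*o²)/(7*o) (C(o) = -((o² + o*o) - 122)/(7*o) = -((o² + o²) - 122)/(7*o) = -(2*o² - 122)/(7*o) = -(-122 + 2*o²)/(7*o))
N(43, 185) - C(-51 - 1*(-47)) = 9/(-3 + 185) - 2*(61 - (-51 - 1*(-47))²)/(7*(-51 - 1*(-47))) = 9/182 - 2*(61 - (-51 + 47)²)/(7*(-51 + 47)) = 9*(1/182) - 2*(61 - 1*(-4)²)/(7*(-4)) = 9/182 - 2*(-1)*(61 - 1*16)/(7*4) = 9/182 - 2*(-1)*(61 - 16)/(7*4) = 9/182 - 2*(-1)*45/(7*4) = 9/182 - 1*(-45/14) = 9/182 + 45/14 = 297/91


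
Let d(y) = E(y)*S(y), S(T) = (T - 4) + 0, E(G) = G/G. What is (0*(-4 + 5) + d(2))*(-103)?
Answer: 206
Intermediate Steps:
E(G) = 1
S(T) = -4 + T (S(T) = (-4 + T) + 0 = -4 + T)
d(y) = -4 + y (d(y) = 1*(-4 + y) = -4 + y)
(0*(-4 + 5) + d(2))*(-103) = (0*(-4 + 5) + (-4 + 2))*(-103) = (0*1 - 2)*(-103) = (0 - 2)*(-103) = -2*(-103) = 206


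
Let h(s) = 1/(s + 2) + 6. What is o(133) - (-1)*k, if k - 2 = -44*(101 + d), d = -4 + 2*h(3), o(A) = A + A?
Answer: -22728/5 ≈ -4545.6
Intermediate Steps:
o(A) = 2*A
h(s) = 6 + 1/(2 + s) (h(s) = 1/(2 + s) + 6 = 6 + 1/(2 + s))
d = 42/5 (d = -4 + 2*((13 + 6*3)/(2 + 3)) = -4 + 2*((13 + 18)/5) = -4 + 2*((1/5)*31) = -4 + 2*(31/5) = -4 + 62/5 = 42/5 ≈ 8.4000)
k = -24058/5 (k = 2 - 44*(101 + 42/5) = 2 - 44*547/5 = 2 - 24068/5 = -24058/5 ≈ -4811.6)
o(133) - (-1)*k = 2*133 - (-1)*(-24058)/5 = 266 - 1*24058/5 = 266 - 24058/5 = -22728/5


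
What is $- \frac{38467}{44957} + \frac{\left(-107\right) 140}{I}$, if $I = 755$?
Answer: $- \frac{12772699}{617137} \approx -20.697$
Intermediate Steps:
$- \frac{38467}{44957} + \frac{\left(-107\right) 140}{I} = - \frac{38467}{44957} + \frac{\left(-107\right) 140}{755} = \left(-38467\right) \frac{1}{44957} - \frac{2996}{151} = - \frac{3497}{4087} - \frac{2996}{151} = - \frac{12772699}{617137}$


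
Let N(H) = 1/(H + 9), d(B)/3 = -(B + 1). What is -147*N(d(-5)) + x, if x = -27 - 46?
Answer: -80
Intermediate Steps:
d(B) = -3 - 3*B (d(B) = 3*(-(B + 1)) = 3*(-(1 + B)) = 3*(-1 - B) = -3 - 3*B)
x = -73
N(H) = 1/(9 + H)
-147*N(d(-5)) + x = -147/(9 + (-3 - 3*(-5))) - 73 = -147/(9 + (-3 + 15)) - 73 = -147/(9 + 12) - 73 = -147/21 - 73 = -147*1/21 - 73 = -7 - 73 = -80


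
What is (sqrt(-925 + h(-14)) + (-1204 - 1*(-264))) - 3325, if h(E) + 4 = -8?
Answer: -4265 + I*sqrt(937) ≈ -4265.0 + 30.61*I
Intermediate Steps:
h(E) = -12 (h(E) = -4 - 8 = -12)
(sqrt(-925 + h(-14)) + (-1204 - 1*(-264))) - 3325 = (sqrt(-925 - 12) + (-1204 - 1*(-264))) - 3325 = (sqrt(-937) + (-1204 + 264)) - 3325 = (I*sqrt(937) - 940) - 3325 = (-940 + I*sqrt(937)) - 3325 = -4265 + I*sqrt(937)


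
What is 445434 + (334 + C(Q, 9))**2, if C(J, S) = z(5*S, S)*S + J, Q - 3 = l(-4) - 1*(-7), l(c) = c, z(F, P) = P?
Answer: 622675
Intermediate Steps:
Q = 6 (Q = 3 + (-4 - 1*(-7)) = 3 + (-4 + 7) = 3 + 3 = 6)
C(J, S) = J + S**2 (C(J, S) = S*S + J = S**2 + J = J + S**2)
445434 + (334 + C(Q, 9))**2 = 445434 + (334 + (6 + 9**2))**2 = 445434 + (334 + (6 + 81))**2 = 445434 + (334 + 87)**2 = 445434 + 421**2 = 445434 + 177241 = 622675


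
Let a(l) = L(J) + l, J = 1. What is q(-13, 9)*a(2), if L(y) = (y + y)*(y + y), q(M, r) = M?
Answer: -78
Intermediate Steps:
L(y) = 4*y**2 (L(y) = (2*y)*(2*y) = 4*y**2)
a(l) = 4 + l (a(l) = 4*1**2 + l = 4*1 + l = 4 + l)
q(-13, 9)*a(2) = -13*(4 + 2) = -13*6 = -78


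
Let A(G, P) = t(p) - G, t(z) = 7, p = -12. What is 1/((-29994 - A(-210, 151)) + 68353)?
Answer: 1/38142 ≈ 2.6218e-5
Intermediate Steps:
A(G, P) = 7 - G
1/((-29994 - A(-210, 151)) + 68353) = 1/((-29994 - (7 - 1*(-210))) + 68353) = 1/((-29994 - (7 + 210)) + 68353) = 1/((-29994 - 1*217) + 68353) = 1/((-29994 - 217) + 68353) = 1/(-30211 + 68353) = 1/38142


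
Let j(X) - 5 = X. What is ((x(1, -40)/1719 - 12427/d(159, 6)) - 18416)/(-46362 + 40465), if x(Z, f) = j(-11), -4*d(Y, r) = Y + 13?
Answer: 10386773/3378981 ≈ 3.0739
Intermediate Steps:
d(Y, r) = -13/4 - Y/4 (d(Y, r) = -(Y + 13)/4 = -(13 + Y)/4 = -13/4 - Y/4)
j(X) = 5 + X
x(Z, f) = -6 (x(Z, f) = 5 - 11 = -6)
((x(1, -40)/1719 - 12427/d(159, 6)) - 18416)/(-46362 + 40465) = ((-6/1719 - 12427/(-13/4 - ¼*159)) - 18416)/(-46362 + 40465) = ((-6*1/1719 - 12427/(-13/4 - 159/4)) - 18416)/(-5897) = ((-2/573 - 12427/(-43)) - 18416)*(-1/5897) = ((-2/573 - 12427*(-1/43)) - 18416)*(-1/5897) = ((-2/573 + 289) - 18416)*(-1/5897) = (165595/573 - 18416)*(-1/5897) = -10386773/573*(-1/5897) = 10386773/3378981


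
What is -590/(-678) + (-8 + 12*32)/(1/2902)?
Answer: 369900823/339 ≈ 1.0912e+6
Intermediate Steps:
-590/(-678) + (-8 + 12*32)/(1/2902) = -590*(-1/678) + (-8 + 384)/(1/2902) = 295/339 + 376*2902 = 295/339 + 1091152 = 369900823/339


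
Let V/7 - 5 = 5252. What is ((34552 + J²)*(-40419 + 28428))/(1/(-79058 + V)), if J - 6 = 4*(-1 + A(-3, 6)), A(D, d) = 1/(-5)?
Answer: 437729602678284/25 ≈ 1.7509e+13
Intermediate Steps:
V = 36799 (V = 35 + 7*5252 = 35 + 36764 = 36799)
A(D, d) = -⅕ (A(D, d) = 1*(-⅕) = -⅕)
J = 6/5 (J = 6 + 4*(-1 - ⅕) = 6 + 4*(-6/5) = 6 - 24/5 = 6/5 ≈ 1.2000)
((34552 + J²)*(-40419 + 28428))/(1/(-79058 + V)) = ((34552 + (6/5)²)*(-40419 + 28428))/(1/(-79058 + 36799)) = ((34552 + 36/25)*(-11991))/(1/(-42259)) = ((863836/25)*(-11991))/(-1/42259) = -10358257476/25*(-42259) = 437729602678284/25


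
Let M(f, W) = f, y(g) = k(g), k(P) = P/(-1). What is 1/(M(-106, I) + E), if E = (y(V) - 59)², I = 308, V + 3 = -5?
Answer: 1/2495 ≈ 0.00040080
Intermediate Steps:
V = -8 (V = -3 - 5 = -8)
k(P) = -P (k(P) = P*(-1) = -P)
y(g) = -g
E = 2601 (E = (-1*(-8) - 59)² = (8 - 59)² = (-51)² = 2601)
1/(M(-106, I) + E) = 1/(-106 + 2601) = 1/2495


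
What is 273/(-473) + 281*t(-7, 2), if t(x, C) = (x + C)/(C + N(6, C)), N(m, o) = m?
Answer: -666749/3784 ≈ -176.20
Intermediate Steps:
t(x, C) = (C + x)/(6 + C) (t(x, C) = (x + C)/(C + 6) = (C + x)/(6 + C))
273/(-473) + 281*t(-7, 2) = 273/(-473) + 281*((2 - 7)/(6 + 2)) = 273*(-1/473) + 281*(-5/8) = -273/473 + 281*((1/8)*(-5)) = -273/473 + 281*(-5/8) = -273/473 - 1405/8 = -666749/3784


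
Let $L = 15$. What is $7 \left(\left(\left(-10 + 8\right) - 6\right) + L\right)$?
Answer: $49$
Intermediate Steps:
$7 \left(\left(\left(-10 + 8\right) - 6\right) + L\right) = 7 \left(\left(\left(-10 + 8\right) - 6\right) + 15\right) = 7 \left(\left(-2 - 6\right) + 15\right) = 7 \left(-8 + 15\right) = 7 \cdot 7 = 49$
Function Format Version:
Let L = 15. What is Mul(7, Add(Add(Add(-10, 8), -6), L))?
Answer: 49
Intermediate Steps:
Mul(7, Add(Add(Add(-10, 8), -6), L)) = Mul(7, Add(Add(Add(-10, 8), -6), 15)) = Mul(7, Add(Add(-2, -6), 15)) = Mul(7, Add(-8, 15)) = Mul(7, 7) = 49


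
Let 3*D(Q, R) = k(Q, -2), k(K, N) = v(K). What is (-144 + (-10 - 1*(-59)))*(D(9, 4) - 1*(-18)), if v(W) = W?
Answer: -1995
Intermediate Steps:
k(K, N) = K
D(Q, R) = Q/3
(-144 + (-10 - 1*(-59)))*(D(9, 4) - 1*(-18)) = (-144 + (-10 - 1*(-59)))*((⅓)*9 - 1*(-18)) = (-144 + (-10 + 59))*(3 + 18) = (-144 + 49)*21 = -95*21 = -1995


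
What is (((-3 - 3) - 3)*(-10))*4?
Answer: 360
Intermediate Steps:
(((-3 - 3) - 3)*(-10))*4 = ((-6 - 3)*(-10))*4 = -9*(-10)*4 = 90*4 = 360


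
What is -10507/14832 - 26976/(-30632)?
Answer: 9782201/56791728 ≈ 0.17225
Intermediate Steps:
-10507/14832 - 26976/(-30632) = -10507*1/14832 - 26976*(-1/30632) = -10507/14832 + 3372/3829 = 9782201/56791728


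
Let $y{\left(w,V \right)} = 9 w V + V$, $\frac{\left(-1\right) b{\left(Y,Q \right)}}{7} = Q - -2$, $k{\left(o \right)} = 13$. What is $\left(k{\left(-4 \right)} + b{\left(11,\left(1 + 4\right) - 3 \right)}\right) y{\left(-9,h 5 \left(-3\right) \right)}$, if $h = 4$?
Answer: $-72000$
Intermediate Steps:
$b{\left(Y,Q \right)} = -14 - 7 Q$ ($b{\left(Y,Q \right)} = - 7 \left(Q - -2\right) = - 7 \left(Q + 2\right) = - 7 \left(2 + Q\right) = -14 - 7 Q$)
$y{\left(w,V \right)} = V + 9 V w$ ($y{\left(w,V \right)} = 9 V w + V = V + 9 V w$)
$\left(k{\left(-4 \right)} + b{\left(11,\left(1 + 4\right) - 3 \right)}\right) y{\left(-9,h 5 \left(-3\right) \right)} = \left(13 - \left(14 + 7 \left(\left(1 + 4\right) - 3\right)\right)\right) 4 \cdot 5 \left(-3\right) \left(1 + 9 \left(-9\right)\right) = \left(13 - \left(14 + 7 \left(5 - 3\right)\right)\right) 20 \left(-3\right) \left(1 - 81\right) = \left(13 - 28\right) \left(\left(-60\right) \left(-80\right)\right) = \left(13 - 28\right) 4800 = \left(-15\right) 4800 = -72000$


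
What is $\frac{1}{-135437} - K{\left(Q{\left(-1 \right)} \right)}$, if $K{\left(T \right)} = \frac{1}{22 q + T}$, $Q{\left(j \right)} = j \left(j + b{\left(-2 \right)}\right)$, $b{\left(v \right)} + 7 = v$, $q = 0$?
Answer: $- \frac{135447}{1354370} \approx -0.10001$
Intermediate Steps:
$b{\left(v \right)} = -7 + v$
$Q{\left(j \right)} = j \left(-9 + j\right)$ ($Q{\left(j \right)} = j \left(j - 9\right) = j \left(-9 + j\right)$)
$K{\left(T \right)} = \frac{1}{T}$ ($K{\left(T \right)} = \frac{1}{22 \cdot 0 + T} = \frac{1}{0 + T} = \frac{1}{T}$)
$\frac{1}{-135437} - K{\left(Q{\left(-1 \right)} \right)} = \frac{1}{-135437} - \frac{1}{\left(-1\right) \left(-9 - 1\right)} = - \frac{1}{135437} - \frac{1}{\left(-1\right) \left(-10\right)} = - \frac{1}{135437} - \frac{1}{10} = - \frac{135447}{1354370}$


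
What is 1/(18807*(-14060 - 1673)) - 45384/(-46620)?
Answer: 373019328119/383178237645 ≈ 0.97349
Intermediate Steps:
1/(18807*(-14060 - 1673)) - 45384/(-46620) = (1/18807)/(-15733) - 45384*(-1/46620) = (1/18807)*(-1/15733) + 3782/3885 = -1/295890531 + 3782/3885 = 373019328119/383178237645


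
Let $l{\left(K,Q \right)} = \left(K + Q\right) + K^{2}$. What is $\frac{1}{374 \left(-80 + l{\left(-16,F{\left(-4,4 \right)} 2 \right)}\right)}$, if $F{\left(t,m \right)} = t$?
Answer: $\frac{1}{56848} \approx 1.7591 \cdot 10^{-5}$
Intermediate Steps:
$l{\left(K,Q \right)} = K + Q + K^{2}$
$\frac{1}{374 \left(-80 + l{\left(-16,F{\left(-4,4 \right)} 2 \right)}\right)} = \frac{1}{374 \left(-80 - \left(24 - 256\right)\right)} = \frac{1}{374 \left(-80 - -232\right)} = \frac{1}{374 \left(-80 + 232\right)} = \frac{1}{374 \cdot 152} = \frac{1}{56848}$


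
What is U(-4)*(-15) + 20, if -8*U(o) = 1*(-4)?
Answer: 25/2 ≈ 12.500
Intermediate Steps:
U(o) = 1/2 (U(o) = -(-4)/8 = -1/8*(-4) = 1/2)
U(-4)*(-15) + 20 = (1/2)*(-15) + 20 = -15/2 + 20 = 25/2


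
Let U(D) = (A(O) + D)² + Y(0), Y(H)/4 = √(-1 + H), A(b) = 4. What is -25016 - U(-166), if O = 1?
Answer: -51260 - 4*I ≈ -51260.0 - 4.0*I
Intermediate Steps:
Y(H) = 4*√(-1 + H)
U(D) = (4 + D)² + 4*I (U(D) = (4 + D)² + 4*√(-1 + 0) = (4 + D)² + 4*√(-1) = (4 + D)² + 4*I)
-25016 - U(-166) = -25016 - ((4 - 166)² + 4*I) = -25016 - ((-162)² + 4*I) = -25016 - (26244 + 4*I) = -25016 + (-26244 - 4*I) = -51260 - 4*I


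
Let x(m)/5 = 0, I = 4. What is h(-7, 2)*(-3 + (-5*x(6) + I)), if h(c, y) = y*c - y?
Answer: -16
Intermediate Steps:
x(m) = 0 (x(m) = 5*0 = 0)
h(c, y) = -y + c*y (h(c, y) = c*y - y = -y + c*y)
h(-7, 2)*(-3 + (-5*x(6) + I)) = (2*(-1 - 7))*(-3 + (-5*0 + 4)) = (2*(-8))*(-3 + (0 + 4)) = -16*(-3 + 4) = -16*1 = -16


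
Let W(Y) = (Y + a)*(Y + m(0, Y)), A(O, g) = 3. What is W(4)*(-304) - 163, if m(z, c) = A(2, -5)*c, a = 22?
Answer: -126627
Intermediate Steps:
m(z, c) = 3*c
W(Y) = 4*Y*(22 + Y) (W(Y) = (Y + 22)*(Y + 3*Y) = (22 + Y)*(4*Y) = 4*Y*(22 + Y))
W(4)*(-304) - 163 = (4*4*(22 + 4))*(-304) - 163 = (4*4*26)*(-304) - 163 = 416*(-304) - 163 = -126464 - 163 = -126627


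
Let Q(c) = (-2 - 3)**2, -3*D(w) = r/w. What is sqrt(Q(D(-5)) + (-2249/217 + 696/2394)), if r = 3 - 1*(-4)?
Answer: 2*sqrt(570915933)/12369 ≈ 3.8635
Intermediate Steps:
r = 7 (r = 3 + 4 = 7)
D(w) = -7/(3*w)
Q(c) = 25 (Q(c) = (-5)**2 = 25)
sqrt(Q(D(-5)) + (-2249/217 + 696/2394)) = sqrt(25 + (-2249/217 + 696/2394)) = sqrt(25 + (-2249*1/217 + 696*(1/2394))) = sqrt(25 + (-2249/217 + 116/399)) = sqrt(25 - 124597/12369) = sqrt(184628/12369) = 2*sqrt(570915933)/12369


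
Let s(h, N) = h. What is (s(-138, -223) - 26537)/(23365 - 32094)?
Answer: 26675/8729 ≈ 3.0559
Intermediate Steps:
(s(-138, -223) - 26537)/(23365 - 32094) = (-138 - 26537)/(23365 - 32094) = -26675/(-8729) = -26675*(-1/8729) = 26675/8729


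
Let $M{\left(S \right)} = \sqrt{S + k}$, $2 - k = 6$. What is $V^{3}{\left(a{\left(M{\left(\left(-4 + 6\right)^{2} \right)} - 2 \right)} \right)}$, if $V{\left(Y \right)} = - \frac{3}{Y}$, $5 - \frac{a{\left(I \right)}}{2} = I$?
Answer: $- \frac{27}{2744} \approx -0.0098397$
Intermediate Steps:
$k = -4$ ($k = 2 - 6 = -4$)
$M{\left(S \right)} = \sqrt{-4 + S}$ ($M{\left(S \right)} = \sqrt{S - 4} = \sqrt{-4 + S}$)
$a{\left(I \right)} = 10 - 2 I$
$V^{3}{\left(a{\left(M{\left(\left(-4 + 6\right)^{2} \right)} - 2 \right)} \right)} = \left(- \frac{3}{10 - 2 \left(\sqrt{-4 + \left(-4 + 6\right)^{2}} - 2\right)}\right)^{3} = \left(- \frac{3}{10 - 2 \left(\sqrt{-4 + 2^{2}} - 2\right)}\right)^{3} = \left(- \frac{3}{10 - 2 \left(\sqrt{-4 + 4} - 2\right)}\right)^{3} = \left(- \frac{3}{10 - 2 \left(\sqrt{0} - 2\right)}\right)^{3} = \left(- \frac{3}{10 - 2 \left(0 - 2\right)}\right)^{3} = \left(- \frac{3}{10 - -4}\right)^{3} = \left(- \frac{3}{10 + 4}\right)^{3} = \left(- \frac{3}{14}\right)^{3} = - \frac{27}{2744}$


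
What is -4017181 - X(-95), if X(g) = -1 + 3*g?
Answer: -4016895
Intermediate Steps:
-4017181 - X(-95) = -4017181 - (-1 + 3*(-95)) = -4017181 - (-1 - 285) = -4017181 - 1*(-286) = -4017181 + 286 = -4016895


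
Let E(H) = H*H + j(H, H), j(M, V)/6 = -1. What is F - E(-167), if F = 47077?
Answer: 19194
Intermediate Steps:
j(M, V) = -6 (j(M, V) = 6*(-1) = -6)
E(H) = -6 + H² (E(H) = H*H - 6 = H² - 6 = -6 + H²)
F - E(-167) = 47077 - (-6 + (-167)²) = 47077 - (-6 + 27889) = 47077 - 1*27883 = 47077 - 27883 = 19194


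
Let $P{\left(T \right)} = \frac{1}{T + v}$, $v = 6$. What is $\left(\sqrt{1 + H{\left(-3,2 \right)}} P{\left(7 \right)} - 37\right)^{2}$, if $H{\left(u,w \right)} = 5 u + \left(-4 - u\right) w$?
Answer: $\frac{231345}{169} - \frac{296 i}{13} \approx 1368.9 - 22.769 i$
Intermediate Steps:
$H{\left(u,w \right)} = 5 u + w \left(-4 - u\right)$
$P{\left(T \right)} = \frac{1}{6 + T}$ ($P{\left(T \right)} = \frac{1}{T + 6} = \frac{1}{6 + T}$)
$\left(\sqrt{1 + H{\left(-3,2 \right)}} P{\left(7 \right)} - 37\right)^{2} = \left(\frac{\sqrt{1 - \left(23 - 6\right)}}{6 + 7} - 37\right)^{2} = \left(\frac{\sqrt{1 - 17}}{13} - 37\right)^{2} = \left(\sqrt{1 - 17} \cdot \frac{1}{13} - 37\right)^{2} = \left(\sqrt{-16} \cdot \frac{1}{13} - 37\right)^{2} = \left(4 i \frac{1}{13} - 37\right)^{2} = \left(\frac{4 i}{13} - 37\right)^{2} = \left(-37 + \frac{4 i}{13}\right)^{2}$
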